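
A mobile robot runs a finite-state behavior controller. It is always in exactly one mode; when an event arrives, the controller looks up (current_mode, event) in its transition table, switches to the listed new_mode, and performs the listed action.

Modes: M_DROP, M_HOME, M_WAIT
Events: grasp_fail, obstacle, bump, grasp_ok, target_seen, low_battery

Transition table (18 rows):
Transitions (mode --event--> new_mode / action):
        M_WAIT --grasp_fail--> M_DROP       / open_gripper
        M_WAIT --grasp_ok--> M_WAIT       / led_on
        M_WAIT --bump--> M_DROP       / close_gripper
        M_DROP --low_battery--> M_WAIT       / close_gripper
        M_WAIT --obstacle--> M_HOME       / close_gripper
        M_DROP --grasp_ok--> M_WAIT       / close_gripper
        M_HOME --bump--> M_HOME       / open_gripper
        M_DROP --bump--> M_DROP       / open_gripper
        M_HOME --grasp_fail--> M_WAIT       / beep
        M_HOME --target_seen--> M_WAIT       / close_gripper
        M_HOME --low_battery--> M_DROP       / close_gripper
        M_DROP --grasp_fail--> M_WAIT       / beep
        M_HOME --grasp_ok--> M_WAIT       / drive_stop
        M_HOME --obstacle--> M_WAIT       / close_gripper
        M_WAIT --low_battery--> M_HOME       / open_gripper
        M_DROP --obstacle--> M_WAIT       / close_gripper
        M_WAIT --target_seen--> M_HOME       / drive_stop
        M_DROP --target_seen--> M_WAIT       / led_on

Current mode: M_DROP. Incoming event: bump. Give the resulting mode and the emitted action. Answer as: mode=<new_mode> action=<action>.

mode=M_DROP action=open_gripper

current mode = M_DROP; filter table to that mode:
  (M_DROP, low_battery) → (M_WAIT, close_gripper)
  (M_DROP, grasp_ok) → (M_WAIT, close_gripper)
  (M_DROP, bump) → (M_DROP, open_gripper)  ← event matches
  (M_DROP, grasp_fail) → (M_WAIT, beep)
  (M_DROP, obstacle) → (M_WAIT, close_gripper)
  (M_DROP, target_seen) → (M_WAIT, led_on)
event = bump selects (M_DROP, open_gripper)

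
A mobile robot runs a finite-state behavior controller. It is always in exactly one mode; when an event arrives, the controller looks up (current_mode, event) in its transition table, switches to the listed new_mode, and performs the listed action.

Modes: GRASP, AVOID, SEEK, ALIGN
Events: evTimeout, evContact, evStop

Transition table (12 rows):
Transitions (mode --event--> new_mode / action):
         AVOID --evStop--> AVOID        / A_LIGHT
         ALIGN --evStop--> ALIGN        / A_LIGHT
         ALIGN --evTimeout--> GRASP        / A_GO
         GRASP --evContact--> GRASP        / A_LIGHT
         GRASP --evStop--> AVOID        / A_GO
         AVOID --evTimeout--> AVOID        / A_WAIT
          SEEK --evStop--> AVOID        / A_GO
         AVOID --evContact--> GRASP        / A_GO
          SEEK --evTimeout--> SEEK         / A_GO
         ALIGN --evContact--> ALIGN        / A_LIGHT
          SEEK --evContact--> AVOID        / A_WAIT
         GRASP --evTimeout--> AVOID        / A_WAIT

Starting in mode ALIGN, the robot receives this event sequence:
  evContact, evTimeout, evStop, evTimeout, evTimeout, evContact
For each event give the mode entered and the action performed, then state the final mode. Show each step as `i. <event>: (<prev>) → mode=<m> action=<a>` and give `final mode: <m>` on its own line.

final mode: GRASP

1. evContact: (ALIGN) → mode=ALIGN action=A_LIGHT
2. evTimeout: (ALIGN) → mode=GRASP action=A_GO
3. evStop: (GRASP) → mode=AVOID action=A_GO
4. evTimeout: (AVOID) → mode=AVOID action=A_WAIT
5. evTimeout: (AVOID) → mode=AVOID action=A_WAIT
6. evContact: (AVOID) → mode=GRASP action=A_GO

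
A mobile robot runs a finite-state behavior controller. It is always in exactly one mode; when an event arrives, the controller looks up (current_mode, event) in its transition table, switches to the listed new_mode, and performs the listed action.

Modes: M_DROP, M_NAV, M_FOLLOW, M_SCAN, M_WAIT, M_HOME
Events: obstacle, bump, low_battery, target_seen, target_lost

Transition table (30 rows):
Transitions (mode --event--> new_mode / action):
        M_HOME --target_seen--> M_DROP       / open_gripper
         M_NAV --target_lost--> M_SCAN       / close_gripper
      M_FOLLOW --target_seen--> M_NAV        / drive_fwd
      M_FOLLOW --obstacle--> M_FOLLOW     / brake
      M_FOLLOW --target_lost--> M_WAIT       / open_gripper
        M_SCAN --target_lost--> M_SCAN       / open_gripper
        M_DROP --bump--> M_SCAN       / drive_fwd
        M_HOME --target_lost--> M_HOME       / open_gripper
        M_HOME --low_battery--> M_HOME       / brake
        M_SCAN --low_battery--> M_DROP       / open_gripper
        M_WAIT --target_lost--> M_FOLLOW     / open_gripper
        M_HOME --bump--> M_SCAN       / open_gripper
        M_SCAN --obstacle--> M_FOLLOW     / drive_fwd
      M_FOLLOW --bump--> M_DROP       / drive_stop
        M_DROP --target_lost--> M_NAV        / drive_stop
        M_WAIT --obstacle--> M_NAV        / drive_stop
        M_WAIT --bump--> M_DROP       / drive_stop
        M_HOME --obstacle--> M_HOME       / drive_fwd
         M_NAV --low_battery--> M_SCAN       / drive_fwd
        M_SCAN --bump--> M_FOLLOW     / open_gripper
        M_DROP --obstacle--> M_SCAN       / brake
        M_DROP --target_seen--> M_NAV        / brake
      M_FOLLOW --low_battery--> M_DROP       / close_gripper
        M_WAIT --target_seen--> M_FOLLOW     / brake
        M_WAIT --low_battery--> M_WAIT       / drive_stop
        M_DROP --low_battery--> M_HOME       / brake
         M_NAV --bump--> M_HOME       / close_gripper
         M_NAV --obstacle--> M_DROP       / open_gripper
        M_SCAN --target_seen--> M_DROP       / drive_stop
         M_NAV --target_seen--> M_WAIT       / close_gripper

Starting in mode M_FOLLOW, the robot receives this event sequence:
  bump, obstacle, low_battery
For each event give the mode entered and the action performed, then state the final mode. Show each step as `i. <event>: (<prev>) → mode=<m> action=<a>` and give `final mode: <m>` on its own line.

1. bump: (M_FOLLOW) → mode=M_DROP action=drive_stop
2. obstacle: (M_DROP) → mode=M_SCAN action=brake
3. low_battery: (M_SCAN) → mode=M_DROP action=open_gripper

final mode: M_DROP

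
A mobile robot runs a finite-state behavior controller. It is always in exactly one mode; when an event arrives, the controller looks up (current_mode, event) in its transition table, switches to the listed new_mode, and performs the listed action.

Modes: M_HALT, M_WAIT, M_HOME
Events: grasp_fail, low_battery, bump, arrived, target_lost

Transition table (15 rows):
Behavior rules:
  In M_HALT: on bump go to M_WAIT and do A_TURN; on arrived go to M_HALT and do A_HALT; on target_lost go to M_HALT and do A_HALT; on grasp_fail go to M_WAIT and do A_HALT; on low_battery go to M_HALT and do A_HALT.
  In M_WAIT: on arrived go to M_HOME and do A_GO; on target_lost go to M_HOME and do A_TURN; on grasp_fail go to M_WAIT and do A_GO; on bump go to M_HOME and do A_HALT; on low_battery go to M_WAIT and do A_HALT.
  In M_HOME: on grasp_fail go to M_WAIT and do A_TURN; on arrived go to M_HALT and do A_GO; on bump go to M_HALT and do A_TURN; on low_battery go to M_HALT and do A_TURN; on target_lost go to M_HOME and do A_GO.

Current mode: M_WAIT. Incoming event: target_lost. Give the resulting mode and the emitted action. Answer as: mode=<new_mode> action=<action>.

current mode = M_WAIT; filter table to that mode:
  (M_WAIT, arrived) → (M_HOME, A_GO)
  (M_WAIT, target_lost) → (M_HOME, A_TURN)  ← event matches
  (M_WAIT, grasp_fail) → (M_WAIT, A_GO)
  (M_WAIT, bump) → (M_HOME, A_HALT)
  (M_WAIT, low_battery) → (M_WAIT, A_HALT)
event = target_lost selects (M_HOME, A_TURN)

mode=M_HOME action=A_TURN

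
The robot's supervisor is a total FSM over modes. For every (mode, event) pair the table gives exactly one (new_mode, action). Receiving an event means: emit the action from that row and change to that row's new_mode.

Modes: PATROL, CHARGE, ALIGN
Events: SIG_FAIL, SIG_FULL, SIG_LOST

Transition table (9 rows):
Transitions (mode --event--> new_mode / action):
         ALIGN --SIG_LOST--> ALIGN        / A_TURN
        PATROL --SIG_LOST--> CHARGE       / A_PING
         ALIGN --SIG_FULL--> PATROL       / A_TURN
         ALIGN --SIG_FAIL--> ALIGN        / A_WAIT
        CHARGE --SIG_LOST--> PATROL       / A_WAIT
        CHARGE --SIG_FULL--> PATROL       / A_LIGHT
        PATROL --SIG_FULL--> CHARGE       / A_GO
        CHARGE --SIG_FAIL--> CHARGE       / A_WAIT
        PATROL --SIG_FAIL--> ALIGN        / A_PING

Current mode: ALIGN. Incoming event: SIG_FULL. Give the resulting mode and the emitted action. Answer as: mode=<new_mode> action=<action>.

mode=PATROL action=A_TURN

current mode = ALIGN; filter table to that mode:
  (ALIGN, SIG_LOST) → (ALIGN, A_TURN)
  (ALIGN, SIG_FULL) → (PATROL, A_TURN)  ← event matches
  (ALIGN, SIG_FAIL) → (ALIGN, A_WAIT)
event = SIG_FULL selects (PATROL, A_TURN)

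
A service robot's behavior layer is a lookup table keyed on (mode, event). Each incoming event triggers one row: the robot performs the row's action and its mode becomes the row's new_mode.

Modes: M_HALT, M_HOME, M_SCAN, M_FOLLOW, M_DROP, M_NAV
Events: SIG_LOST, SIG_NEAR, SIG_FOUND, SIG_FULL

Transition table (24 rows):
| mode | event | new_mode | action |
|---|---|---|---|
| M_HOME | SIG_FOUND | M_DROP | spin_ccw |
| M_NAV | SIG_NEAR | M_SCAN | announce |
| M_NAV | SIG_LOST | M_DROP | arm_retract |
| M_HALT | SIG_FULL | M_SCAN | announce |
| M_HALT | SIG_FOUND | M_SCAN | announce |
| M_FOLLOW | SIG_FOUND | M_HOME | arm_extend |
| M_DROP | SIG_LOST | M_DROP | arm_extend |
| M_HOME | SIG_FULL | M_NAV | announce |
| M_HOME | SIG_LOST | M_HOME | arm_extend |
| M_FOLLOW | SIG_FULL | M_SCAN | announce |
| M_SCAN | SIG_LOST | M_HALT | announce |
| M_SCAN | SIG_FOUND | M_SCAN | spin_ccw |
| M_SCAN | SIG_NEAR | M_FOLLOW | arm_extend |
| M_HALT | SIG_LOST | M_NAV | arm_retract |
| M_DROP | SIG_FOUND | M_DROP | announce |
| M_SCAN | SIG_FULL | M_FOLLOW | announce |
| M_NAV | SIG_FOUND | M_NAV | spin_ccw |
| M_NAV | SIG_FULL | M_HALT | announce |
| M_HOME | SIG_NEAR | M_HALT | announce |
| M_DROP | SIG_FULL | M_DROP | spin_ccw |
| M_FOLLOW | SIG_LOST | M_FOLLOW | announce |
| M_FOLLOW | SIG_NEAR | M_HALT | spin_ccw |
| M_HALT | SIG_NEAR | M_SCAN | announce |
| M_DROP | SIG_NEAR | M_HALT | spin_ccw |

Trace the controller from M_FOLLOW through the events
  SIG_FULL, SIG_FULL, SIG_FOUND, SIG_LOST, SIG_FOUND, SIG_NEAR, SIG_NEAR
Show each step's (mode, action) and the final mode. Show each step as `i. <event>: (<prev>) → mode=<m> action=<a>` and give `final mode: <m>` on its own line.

final mode: M_SCAN

1. SIG_FULL: (M_FOLLOW) → mode=M_SCAN action=announce
2. SIG_FULL: (M_SCAN) → mode=M_FOLLOW action=announce
3. SIG_FOUND: (M_FOLLOW) → mode=M_HOME action=arm_extend
4. SIG_LOST: (M_HOME) → mode=M_HOME action=arm_extend
5. SIG_FOUND: (M_HOME) → mode=M_DROP action=spin_ccw
6. SIG_NEAR: (M_DROP) → mode=M_HALT action=spin_ccw
7. SIG_NEAR: (M_HALT) → mode=M_SCAN action=announce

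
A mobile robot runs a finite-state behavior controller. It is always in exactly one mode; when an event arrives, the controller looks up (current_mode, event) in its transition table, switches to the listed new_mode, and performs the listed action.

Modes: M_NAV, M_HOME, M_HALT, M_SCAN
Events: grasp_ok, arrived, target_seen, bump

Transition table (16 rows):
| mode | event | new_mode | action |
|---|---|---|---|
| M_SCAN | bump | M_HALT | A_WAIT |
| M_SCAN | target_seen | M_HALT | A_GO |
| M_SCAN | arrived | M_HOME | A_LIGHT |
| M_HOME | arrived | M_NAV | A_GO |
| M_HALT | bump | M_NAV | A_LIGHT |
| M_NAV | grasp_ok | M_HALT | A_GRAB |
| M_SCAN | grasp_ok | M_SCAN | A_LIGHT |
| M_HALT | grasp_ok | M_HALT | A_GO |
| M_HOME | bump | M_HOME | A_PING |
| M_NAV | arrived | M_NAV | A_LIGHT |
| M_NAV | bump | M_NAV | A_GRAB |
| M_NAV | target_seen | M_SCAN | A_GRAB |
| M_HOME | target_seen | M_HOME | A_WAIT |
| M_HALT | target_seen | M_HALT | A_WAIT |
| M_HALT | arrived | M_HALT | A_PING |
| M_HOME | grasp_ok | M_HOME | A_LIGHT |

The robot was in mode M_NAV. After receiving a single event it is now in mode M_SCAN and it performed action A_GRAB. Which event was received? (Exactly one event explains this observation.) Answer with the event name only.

try grasp_ok: (M_NAV, grasp_ok) → (M_HALT, A_GRAB)
try arrived: (M_NAV, arrived) → (M_NAV, A_LIGHT)
try target_seen: (M_NAV, target_seen) → (M_SCAN, A_GRAB)  ← matches
try bump: (M_NAV, bump) → (M_NAV, A_GRAB)

target_seen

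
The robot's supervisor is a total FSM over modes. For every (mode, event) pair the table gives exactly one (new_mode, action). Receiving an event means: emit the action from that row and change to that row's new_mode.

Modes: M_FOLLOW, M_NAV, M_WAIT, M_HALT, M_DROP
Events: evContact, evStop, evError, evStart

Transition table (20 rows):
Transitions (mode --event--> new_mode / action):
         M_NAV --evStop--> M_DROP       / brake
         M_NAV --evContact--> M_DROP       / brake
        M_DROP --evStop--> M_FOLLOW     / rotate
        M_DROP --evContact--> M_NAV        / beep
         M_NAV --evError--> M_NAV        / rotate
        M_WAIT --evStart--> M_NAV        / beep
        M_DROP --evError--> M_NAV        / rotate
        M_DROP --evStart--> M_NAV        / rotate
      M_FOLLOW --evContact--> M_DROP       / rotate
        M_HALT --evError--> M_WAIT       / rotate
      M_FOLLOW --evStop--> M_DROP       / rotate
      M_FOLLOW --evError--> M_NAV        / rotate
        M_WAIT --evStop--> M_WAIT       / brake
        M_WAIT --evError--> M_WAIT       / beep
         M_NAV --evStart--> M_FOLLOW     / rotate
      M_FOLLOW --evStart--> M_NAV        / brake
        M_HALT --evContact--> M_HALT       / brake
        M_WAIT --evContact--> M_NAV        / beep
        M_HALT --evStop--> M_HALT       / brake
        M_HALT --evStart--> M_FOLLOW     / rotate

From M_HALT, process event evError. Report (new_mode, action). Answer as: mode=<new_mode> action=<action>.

current mode = M_HALT; filter table to that mode:
  (M_HALT, evError) → (M_WAIT, rotate)  ← event matches
  (M_HALT, evContact) → (M_HALT, brake)
  (M_HALT, evStop) → (M_HALT, brake)
  (M_HALT, evStart) → (M_FOLLOW, rotate)
event = evError selects (M_WAIT, rotate)

mode=M_WAIT action=rotate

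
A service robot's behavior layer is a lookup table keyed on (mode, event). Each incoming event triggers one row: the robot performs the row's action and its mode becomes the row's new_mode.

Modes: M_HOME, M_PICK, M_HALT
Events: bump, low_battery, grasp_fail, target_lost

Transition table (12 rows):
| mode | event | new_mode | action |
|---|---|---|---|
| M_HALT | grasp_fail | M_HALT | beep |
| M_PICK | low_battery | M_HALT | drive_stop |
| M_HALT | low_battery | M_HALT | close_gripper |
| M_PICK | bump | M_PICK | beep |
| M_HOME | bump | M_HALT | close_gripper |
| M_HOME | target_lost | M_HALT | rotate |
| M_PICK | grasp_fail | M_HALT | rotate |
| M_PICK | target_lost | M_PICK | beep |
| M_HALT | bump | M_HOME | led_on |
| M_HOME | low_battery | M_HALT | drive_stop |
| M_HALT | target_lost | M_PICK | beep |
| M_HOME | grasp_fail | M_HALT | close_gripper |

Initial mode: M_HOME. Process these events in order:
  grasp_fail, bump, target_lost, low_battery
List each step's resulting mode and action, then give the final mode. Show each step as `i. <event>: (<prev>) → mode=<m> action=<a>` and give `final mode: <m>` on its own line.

final mode: M_HALT

1. grasp_fail: (M_HOME) → mode=M_HALT action=close_gripper
2. bump: (M_HALT) → mode=M_HOME action=led_on
3. target_lost: (M_HOME) → mode=M_HALT action=rotate
4. low_battery: (M_HALT) → mode=M_HALT action=close_gripper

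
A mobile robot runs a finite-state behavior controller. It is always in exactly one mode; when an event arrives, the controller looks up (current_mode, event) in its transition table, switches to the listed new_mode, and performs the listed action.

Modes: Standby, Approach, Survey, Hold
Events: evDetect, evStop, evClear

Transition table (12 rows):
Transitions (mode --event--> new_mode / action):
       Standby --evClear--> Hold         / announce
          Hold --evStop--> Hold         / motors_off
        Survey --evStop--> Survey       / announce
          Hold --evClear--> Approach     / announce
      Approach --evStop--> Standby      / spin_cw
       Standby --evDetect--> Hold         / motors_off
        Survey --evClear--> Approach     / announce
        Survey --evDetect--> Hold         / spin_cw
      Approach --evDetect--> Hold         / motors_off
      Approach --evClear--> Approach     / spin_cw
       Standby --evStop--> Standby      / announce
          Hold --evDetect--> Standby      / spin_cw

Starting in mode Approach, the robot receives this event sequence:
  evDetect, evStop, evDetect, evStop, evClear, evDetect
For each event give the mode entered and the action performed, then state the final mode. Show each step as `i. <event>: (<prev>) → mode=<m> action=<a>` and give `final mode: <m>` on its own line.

final mode: Standby

1. evDetect: (Approach) → mode=Hold action=motors_off
2. evStop: (Hold) → mode=Hold action=motors_off
3. evDetect: (Hold) → mode=Standby action=spin_cw
4. evStop: (Standby) → mode=Standby action=announce
5. evClear: (Standby) → mode=Hold action=announce
6. evDetect: (Hold) → mode=Standby action=spin_cw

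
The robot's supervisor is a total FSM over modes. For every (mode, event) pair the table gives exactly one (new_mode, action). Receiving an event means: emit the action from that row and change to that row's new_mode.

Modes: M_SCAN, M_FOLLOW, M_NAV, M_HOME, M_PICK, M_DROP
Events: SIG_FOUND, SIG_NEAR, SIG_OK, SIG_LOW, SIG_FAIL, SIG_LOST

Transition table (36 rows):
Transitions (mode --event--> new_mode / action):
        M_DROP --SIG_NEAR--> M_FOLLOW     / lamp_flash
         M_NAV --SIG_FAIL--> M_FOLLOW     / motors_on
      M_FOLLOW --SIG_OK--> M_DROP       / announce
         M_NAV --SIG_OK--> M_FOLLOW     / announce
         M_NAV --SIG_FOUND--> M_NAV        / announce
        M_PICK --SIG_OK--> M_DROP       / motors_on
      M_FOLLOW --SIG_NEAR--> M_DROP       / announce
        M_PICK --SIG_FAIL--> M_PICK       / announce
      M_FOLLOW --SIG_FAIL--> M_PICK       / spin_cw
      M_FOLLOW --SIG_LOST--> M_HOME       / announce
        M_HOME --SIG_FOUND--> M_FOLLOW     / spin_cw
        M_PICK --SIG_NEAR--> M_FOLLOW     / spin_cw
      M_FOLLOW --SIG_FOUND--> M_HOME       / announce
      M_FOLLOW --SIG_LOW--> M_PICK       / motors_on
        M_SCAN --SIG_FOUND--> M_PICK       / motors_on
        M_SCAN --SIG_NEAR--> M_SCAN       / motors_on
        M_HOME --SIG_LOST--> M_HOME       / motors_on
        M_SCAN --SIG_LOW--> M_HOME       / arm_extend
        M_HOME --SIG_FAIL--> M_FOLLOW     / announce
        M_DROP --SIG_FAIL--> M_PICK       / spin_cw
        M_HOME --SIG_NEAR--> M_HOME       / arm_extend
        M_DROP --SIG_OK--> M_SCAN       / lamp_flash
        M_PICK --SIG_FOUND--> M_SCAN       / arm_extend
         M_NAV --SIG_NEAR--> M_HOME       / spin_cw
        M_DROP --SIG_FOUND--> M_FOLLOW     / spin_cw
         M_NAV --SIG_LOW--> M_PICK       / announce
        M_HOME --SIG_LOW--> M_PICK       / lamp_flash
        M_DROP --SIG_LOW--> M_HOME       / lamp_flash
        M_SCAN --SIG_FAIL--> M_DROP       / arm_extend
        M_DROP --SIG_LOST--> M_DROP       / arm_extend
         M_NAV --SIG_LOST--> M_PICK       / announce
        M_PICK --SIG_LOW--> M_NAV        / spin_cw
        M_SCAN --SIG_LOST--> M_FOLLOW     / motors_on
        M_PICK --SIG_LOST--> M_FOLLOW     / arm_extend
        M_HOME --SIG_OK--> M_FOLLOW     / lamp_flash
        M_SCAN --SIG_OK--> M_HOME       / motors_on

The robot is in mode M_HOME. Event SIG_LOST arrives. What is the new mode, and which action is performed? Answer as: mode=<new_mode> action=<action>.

current mode = M_HOME; filter table to that mode:
  (M_HOME, SIG_FOUND) → (M_FOLLOW, spin_cw)
  (M_HOME, SIG_LOST) → (M_HOME, motors_on)  ← event matches
  (M_HOME, SIG_FAIL) → (M_FOLLOW, announce)
  (M_HOME, SIG_NEAR) → (M_HOME, arm_extend)
  (M_HOME, SIG_LOW) → (M_PICK, lamp_flash)
  (M_HOME, SIG_OK) → (M_FOLLOW, lamp_flash)
event = SIG_LOST selects (M_HOME, motors_on)

mode=M_HOME action=motors_on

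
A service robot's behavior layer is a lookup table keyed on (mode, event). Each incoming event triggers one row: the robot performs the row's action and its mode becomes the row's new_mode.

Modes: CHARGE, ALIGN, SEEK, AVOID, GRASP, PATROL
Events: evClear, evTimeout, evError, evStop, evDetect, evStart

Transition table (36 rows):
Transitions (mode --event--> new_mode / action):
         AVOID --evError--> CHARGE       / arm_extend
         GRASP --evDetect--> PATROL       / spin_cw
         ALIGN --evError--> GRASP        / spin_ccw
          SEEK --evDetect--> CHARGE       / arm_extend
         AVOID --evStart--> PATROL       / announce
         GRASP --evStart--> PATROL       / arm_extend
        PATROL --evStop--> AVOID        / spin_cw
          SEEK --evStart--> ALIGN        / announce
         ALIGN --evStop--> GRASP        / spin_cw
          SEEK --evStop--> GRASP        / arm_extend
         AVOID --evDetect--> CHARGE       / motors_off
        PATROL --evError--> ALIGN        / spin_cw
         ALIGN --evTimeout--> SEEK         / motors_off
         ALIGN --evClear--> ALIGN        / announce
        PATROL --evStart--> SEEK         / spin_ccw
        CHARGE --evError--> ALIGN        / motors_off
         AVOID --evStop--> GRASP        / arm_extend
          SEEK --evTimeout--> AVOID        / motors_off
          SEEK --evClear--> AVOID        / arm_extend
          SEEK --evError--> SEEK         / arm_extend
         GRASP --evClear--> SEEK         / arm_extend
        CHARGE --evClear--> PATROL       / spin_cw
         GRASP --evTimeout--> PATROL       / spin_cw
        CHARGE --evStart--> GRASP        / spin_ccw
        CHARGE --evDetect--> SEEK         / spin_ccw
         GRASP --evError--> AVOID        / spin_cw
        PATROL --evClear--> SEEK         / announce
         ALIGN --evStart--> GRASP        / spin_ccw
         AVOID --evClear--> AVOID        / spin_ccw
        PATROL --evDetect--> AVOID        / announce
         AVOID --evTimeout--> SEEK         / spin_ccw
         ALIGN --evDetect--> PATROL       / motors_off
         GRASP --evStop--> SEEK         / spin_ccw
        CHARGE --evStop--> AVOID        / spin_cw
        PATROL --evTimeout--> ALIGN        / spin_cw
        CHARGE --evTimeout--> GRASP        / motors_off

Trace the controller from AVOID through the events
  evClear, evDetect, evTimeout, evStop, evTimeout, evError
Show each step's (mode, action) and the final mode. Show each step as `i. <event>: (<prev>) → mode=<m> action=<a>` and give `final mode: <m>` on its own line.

final mode: CHARGE

1. evClear: (AVOID) → mode=AVOID action=spin_ccw
2. evDetect: (AVOID) → mode=CHARGE action=motors_off
3. evTimeout: (CHARGE) → mode=GRASP action=motors_off
4. evStop: (GRASP) → mode=SEEK action=spin_ccw
5. evTimeout: (SEEK) → mode=AVOID action=motors_off
6. evError: (AVOID) → mode=CHARGE action=arm_extend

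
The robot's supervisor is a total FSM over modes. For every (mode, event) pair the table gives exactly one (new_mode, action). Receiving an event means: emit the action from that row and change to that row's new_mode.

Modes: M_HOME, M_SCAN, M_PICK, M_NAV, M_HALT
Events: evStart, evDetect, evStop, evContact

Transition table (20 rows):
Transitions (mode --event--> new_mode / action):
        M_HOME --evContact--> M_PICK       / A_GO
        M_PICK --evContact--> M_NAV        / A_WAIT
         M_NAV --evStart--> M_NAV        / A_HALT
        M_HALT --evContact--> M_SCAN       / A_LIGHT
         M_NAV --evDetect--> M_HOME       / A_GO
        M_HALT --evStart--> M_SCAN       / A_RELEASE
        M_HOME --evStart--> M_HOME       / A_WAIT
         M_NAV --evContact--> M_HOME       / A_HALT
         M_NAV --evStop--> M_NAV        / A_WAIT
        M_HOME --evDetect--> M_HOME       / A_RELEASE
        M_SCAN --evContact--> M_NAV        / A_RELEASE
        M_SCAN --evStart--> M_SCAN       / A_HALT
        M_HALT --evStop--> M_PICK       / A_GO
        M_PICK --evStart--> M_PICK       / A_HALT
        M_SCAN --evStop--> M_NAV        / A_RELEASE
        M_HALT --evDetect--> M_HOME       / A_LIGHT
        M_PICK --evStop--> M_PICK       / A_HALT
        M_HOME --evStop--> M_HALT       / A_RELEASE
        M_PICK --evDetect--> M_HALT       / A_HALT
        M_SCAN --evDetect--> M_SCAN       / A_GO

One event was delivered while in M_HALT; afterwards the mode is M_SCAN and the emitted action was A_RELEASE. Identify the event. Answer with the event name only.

evStart

try evStart: (M_HALT, evStart) → (M_SCAN, A_RELEASE)  ← matches
try evDetect: (M_HALT, evDetect) → (M_HOME, A_LIGHT)
try evStop: (M_HALT, evStop) → (M_PICK, A_GO)
try evContact: (M_HALT, evContact) → (M_SCAN, A_LIGHT)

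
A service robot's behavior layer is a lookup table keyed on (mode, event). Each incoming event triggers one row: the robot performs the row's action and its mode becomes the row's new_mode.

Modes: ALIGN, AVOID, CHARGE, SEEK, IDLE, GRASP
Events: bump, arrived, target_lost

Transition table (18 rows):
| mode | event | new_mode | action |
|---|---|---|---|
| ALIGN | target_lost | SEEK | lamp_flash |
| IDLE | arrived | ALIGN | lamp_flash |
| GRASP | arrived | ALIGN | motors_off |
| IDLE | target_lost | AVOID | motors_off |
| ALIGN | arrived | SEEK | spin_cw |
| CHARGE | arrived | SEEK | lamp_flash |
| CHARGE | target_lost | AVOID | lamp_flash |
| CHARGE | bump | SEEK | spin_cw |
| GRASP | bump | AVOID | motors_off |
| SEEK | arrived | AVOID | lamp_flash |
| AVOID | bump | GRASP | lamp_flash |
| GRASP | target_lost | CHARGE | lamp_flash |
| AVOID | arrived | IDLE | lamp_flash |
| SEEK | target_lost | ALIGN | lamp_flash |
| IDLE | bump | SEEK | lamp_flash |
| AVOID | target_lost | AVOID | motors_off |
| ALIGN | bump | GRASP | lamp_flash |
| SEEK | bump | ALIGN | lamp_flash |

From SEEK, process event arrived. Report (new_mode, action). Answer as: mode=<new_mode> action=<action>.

mode=AVOID action=lamp_flash

current mode = SEEK; filter table to that mode:
  (SEEK, arrived) → (AVOID, lamp_flash)  ← event matches
  (SEEK, target_lost) → (ALIGN, lamp_flash)
  (SEEK, bump) → (ALIGN, lamp_flash)
event = arrived selects (AVOID, lamp_flash)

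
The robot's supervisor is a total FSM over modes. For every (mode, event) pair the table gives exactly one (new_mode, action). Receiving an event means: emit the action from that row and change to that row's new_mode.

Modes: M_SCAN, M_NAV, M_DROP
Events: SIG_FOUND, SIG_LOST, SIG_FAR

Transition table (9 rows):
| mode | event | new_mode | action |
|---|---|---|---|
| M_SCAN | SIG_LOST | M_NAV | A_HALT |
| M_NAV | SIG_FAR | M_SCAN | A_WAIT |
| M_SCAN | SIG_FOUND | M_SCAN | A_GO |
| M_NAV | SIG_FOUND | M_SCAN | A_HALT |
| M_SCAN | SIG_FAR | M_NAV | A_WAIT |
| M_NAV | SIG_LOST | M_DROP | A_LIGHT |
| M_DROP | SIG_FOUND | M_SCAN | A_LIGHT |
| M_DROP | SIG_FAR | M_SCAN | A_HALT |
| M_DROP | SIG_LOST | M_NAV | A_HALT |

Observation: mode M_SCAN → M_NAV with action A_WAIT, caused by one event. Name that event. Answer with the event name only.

SIG_FAR

try SIG_FOUND: (M_SCAN, SIG_FOUND) → (M_SCAN, A_GO)
try SIG_LOST: (M_SCAN, SIG_LOST) → (M_NAV, A_HALT)
try SIG_FAR: (M_SCAN, SIG_FAR) → (M_NAV, A_WAIT)  ← matches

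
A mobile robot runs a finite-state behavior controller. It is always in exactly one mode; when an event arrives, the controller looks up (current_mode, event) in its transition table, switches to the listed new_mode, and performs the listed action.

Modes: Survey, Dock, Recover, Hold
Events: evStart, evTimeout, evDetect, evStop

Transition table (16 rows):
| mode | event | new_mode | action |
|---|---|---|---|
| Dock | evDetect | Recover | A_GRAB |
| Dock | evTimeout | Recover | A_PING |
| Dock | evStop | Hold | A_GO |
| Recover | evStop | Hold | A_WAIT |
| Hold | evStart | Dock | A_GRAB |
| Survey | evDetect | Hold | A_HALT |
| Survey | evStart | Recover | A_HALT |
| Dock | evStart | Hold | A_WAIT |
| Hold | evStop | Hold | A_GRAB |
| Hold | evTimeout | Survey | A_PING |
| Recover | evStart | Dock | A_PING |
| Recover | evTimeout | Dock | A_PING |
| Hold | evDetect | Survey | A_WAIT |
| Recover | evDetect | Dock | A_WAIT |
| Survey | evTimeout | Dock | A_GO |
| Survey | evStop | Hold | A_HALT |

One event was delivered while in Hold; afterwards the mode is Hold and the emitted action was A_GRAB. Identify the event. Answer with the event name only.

try evStart: (Hold, evStart) → (Dock, A_GRAB)
try evTimeout: (Hold, evTimeout) → (Survey, A_PING)
try evDetect: (Hold, evDetect) → (Survey, A_WAIT)
try evStop: (Hold, evStop) → (Hold, A_GRAB)  ← matches

evStop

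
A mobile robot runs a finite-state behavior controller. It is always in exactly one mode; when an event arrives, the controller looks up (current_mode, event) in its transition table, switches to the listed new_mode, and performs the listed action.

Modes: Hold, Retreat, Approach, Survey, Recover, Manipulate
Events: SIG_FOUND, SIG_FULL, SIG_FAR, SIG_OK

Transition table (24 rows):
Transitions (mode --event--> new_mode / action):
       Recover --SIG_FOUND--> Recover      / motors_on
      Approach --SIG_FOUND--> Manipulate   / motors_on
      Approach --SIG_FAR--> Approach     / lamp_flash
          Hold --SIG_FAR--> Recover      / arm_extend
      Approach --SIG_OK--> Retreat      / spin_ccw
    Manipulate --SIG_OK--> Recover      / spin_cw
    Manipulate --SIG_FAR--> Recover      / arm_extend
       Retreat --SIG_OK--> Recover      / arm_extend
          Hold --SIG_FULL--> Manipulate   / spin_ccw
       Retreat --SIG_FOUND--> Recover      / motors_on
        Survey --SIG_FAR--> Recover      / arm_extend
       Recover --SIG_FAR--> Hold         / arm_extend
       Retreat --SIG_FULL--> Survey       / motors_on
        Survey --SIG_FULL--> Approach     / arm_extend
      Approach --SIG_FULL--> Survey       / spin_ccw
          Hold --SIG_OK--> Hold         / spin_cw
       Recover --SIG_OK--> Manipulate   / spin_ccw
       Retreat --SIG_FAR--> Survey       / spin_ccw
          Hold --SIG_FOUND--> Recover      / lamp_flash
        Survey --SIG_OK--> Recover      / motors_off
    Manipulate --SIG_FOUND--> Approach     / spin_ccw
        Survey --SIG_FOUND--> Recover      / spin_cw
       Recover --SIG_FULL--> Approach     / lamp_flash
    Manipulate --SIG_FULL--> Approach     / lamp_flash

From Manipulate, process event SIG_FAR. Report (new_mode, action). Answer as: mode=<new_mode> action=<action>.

mode=Recover action=arm_extend

current mode = Manipulate; filter table to that mode:
  (Manipulate, SIG_OK) → (Recover, spin_cw)
  (Manipulate, SIG_FAR) → (Recover, arm_extend)  ← event matches
  (Manipulate, SIG_FOUND) → (Approach, spin_ccw)
  (Manipulate, SIG_FULL) → (Approach, lamp_flash)
event = SIG_FAR selects (Recover, arm_extend)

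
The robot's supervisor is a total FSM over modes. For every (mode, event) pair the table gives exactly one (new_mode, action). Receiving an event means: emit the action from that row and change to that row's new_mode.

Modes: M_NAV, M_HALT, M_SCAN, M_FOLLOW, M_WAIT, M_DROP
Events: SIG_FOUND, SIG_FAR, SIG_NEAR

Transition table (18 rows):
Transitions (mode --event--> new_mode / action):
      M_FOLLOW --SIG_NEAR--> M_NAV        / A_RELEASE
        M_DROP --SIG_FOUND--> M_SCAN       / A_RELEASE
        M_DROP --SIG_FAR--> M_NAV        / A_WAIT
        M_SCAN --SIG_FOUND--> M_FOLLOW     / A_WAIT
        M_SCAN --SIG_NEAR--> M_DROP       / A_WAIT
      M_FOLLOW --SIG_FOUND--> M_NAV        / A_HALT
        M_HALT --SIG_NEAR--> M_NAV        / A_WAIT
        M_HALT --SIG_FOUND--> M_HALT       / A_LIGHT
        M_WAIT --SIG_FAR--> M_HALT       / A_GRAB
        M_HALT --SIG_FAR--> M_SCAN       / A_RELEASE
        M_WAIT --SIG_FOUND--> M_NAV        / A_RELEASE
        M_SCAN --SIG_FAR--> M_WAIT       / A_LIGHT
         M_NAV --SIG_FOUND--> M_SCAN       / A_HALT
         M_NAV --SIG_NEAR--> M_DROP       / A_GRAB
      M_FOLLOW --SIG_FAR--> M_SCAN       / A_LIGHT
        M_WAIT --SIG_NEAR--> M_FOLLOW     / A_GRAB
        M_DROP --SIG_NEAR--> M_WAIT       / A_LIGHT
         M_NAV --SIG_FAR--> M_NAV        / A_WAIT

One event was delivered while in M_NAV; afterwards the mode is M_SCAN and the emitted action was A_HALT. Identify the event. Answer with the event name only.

SIG_FOUND

try SIG_FOUND: (M_NAV, SIG_FOUND) → (M_SCAN, A_HALT)  ← matches
try SIG_FAR: (M_NAV, SIG_FAR) → (M_NAV, A_WAIT)
try SIG_NEAR: (M_NAV, SIG_NEAR) → (M_DROP, A_GRAB)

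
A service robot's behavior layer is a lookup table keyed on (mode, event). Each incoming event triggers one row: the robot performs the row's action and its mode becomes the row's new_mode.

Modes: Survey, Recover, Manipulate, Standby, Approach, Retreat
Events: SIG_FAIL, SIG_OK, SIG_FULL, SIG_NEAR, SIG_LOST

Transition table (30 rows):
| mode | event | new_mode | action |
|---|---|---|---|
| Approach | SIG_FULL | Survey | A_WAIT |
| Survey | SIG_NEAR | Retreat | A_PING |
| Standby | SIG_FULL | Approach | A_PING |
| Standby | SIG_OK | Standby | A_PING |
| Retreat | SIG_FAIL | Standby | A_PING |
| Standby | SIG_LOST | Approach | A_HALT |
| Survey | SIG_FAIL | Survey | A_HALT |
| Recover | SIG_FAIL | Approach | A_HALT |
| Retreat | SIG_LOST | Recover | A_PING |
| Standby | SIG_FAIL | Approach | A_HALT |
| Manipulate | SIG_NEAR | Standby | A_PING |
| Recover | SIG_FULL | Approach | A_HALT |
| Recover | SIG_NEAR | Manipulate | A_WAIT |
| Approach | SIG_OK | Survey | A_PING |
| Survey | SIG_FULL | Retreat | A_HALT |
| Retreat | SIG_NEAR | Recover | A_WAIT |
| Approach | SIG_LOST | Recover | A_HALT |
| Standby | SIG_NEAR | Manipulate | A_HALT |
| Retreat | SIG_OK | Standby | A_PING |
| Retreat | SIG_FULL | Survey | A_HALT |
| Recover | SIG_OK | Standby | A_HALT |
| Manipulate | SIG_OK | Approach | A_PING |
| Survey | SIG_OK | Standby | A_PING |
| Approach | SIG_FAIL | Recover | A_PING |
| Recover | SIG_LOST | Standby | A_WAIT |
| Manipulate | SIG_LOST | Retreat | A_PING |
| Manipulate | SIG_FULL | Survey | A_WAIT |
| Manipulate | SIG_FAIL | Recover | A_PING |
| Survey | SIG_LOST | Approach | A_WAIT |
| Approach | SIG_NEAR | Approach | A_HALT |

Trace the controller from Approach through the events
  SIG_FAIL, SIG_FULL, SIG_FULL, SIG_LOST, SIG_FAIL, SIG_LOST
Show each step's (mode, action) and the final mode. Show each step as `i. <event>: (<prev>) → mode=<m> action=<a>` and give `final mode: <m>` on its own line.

final mode: Standby

1. SIG_FAIL: (Approach) → mode=Recover action=A_PING
2. SIG_FULL: (Recover) → mode=Approach action=A_HALT
3. SIG_FULL: (Approach) → mode=Survey action=A_WAIT
4. SIG_LOST: (Survey) → mode=Approach action=A_WAIT
5. SIG_FAIL: (Approach) → mode=Recover action=A_PING
6. SIG_LOST: (Recover) → mode=Standby action=A_WAIT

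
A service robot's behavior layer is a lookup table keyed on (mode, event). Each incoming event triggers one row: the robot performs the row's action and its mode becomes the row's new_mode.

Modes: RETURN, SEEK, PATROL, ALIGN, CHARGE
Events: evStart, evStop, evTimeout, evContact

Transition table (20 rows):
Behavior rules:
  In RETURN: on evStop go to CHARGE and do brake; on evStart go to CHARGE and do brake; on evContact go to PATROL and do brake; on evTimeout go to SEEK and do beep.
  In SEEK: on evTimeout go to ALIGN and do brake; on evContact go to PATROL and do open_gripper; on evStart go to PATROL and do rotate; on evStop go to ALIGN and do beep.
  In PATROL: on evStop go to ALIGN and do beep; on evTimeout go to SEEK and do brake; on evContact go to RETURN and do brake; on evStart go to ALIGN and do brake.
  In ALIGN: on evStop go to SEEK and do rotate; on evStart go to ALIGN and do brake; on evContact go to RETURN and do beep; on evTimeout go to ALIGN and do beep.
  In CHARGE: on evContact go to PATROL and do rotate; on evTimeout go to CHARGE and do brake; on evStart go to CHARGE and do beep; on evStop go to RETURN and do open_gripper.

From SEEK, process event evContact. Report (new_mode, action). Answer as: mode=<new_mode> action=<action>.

mode=PATROL action=open_gripper

current mode = SEEK; filter table to that mode:
  (SEEK, evTimeout) → (ALIGN, brake)
  (SEEK, evContact) → (PATROL, open_gripper)  ← event matches
  (SEEK, evStart) → (PATROL, rotate)
  (SEEK, evStop) → (ALIGN, beep)
event = evContact selects (PATROL, open_gripper)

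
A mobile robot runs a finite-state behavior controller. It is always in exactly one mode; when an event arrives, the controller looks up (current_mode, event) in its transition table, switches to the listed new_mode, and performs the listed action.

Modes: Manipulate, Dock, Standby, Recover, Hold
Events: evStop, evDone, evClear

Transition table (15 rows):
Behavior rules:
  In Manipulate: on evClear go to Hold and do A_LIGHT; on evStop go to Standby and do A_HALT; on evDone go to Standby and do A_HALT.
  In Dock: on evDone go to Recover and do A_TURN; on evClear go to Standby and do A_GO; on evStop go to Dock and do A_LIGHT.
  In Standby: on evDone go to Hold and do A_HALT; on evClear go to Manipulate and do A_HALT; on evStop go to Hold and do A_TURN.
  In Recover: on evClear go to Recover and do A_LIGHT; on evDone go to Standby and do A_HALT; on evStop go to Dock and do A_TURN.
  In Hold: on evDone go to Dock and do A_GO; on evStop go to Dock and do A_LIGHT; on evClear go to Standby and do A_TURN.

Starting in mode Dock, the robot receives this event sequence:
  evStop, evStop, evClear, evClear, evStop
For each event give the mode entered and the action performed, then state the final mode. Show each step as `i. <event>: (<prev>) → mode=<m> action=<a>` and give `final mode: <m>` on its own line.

final mode: Standby

1. evStop: (Dock) → mode=Dock action=A_LIGHT
2. evStop: (Dock) → mode=Dock action=A_LIGHT
3. evClear: (Dock) → mode=Standby action=A_GO
4. evClear: (Standby) → mode=Manipulate action=A_HALT
5. evStop: (Manipulate) → mode=Standby action=A_HALT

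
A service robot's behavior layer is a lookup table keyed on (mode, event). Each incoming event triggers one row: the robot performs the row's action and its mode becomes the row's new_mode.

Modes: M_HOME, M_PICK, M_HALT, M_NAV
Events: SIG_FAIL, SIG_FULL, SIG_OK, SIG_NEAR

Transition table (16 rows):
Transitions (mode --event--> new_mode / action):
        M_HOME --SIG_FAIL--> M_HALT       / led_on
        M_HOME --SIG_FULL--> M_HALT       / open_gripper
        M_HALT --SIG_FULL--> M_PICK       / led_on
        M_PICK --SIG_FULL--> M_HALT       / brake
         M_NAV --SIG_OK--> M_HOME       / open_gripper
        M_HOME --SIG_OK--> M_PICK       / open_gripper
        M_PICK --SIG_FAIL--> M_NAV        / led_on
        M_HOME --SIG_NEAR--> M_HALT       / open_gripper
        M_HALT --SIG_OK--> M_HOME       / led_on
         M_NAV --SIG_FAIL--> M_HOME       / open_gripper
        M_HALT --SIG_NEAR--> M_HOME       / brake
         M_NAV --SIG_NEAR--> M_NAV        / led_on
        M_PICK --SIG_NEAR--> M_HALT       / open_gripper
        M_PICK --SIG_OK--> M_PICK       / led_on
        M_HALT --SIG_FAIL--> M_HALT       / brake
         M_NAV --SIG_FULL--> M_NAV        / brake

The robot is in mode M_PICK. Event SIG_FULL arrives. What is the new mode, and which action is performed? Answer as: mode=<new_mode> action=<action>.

mode=M_HALT action=brake

current mode = M_PICK; filter table to that mode:
  (M_PICK, SIG_FULL) → (M_HALT, brake)  ← event matches
  (M_PICK, SIG_FAIL) → (M_NAV, led_on)
  (M_PICK, SIG_NEAR) → (M_HALT, open_gripper)
  (M_PICK, SIG_OK) → (M_PICK, led_on)
event = SIG_FULL selects (M_HALT, brake)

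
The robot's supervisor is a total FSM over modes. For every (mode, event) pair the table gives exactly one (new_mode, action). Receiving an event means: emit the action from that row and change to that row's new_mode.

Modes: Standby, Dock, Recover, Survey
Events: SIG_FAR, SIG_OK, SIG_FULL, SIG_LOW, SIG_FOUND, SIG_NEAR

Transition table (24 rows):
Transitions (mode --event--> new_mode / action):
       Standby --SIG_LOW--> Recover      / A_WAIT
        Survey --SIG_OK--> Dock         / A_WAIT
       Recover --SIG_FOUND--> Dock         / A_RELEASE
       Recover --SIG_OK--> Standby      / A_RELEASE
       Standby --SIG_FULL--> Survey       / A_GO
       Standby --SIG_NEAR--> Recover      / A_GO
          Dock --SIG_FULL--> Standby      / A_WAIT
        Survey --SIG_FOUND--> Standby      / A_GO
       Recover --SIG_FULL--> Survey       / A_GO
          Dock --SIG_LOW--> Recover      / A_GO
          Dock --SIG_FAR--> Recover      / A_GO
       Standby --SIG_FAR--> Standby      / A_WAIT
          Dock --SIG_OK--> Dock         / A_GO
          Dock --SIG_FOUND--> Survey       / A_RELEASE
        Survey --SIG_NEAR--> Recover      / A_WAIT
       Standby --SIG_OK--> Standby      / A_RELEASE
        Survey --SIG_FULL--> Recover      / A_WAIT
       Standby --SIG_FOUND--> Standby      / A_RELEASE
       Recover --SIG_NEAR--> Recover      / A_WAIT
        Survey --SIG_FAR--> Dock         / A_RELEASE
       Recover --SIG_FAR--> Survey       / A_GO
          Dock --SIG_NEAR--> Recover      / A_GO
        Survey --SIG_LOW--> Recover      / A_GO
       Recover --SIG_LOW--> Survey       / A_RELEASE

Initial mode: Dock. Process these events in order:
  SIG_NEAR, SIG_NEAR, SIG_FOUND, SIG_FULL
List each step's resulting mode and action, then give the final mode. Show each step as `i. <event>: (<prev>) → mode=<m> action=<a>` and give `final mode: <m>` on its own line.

final mode: Standby

1. SIG_NEAR: (Dock) → mode=Recover action=A_GO
2. SIG_NEAR: (Recover) → mode=Recover action=A_WAIT
3. SIG_FOUND: (Recover) → mode=Dock action=A_RELEASE
4. SIG_FULL: (Dock) → mode=Standby action=A_WAIT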